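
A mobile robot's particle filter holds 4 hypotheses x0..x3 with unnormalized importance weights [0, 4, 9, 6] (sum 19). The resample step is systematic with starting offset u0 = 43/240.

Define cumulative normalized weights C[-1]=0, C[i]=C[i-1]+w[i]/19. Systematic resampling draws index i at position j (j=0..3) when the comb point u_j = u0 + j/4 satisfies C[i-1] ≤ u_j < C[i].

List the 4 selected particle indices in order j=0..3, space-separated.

C = [0, 4/19, 13/19, 1]
j=0: u_0=43/240 ∈ [0, 4/19) → index 1
j=1: u_1=103/240 ∈ [4/19, 13/19) → index 2
j=2: u_2=163/240 ∈ [4/19, 13/19) → index 2
j=3: u_3=223/240 ∈ [13/19, 1) → index 3

1 2 2 3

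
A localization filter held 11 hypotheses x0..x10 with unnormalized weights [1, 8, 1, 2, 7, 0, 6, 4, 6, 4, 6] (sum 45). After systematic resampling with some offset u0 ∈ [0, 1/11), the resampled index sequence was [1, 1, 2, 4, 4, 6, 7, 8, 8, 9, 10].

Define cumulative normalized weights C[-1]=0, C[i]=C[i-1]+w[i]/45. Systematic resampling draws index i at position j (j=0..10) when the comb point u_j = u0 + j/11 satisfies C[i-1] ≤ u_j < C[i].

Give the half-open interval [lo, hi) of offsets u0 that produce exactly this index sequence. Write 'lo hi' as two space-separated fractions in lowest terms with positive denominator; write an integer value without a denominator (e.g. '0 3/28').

C = [1/45, 1/5, 2/9, 4/15, 19/45, 19/45, 5/9, 29/45, 7/9, 13/15, 1]
j=0 picked index 1: u0 ∈ [1/45, 1/5)
j=1 picked index 1: u0 ∈ [-34/495, 6/55)
j=2 picked index 2: u0 ∈ [1/55, 4/99)
j=3 picked index 4: u0 ∈ [-1/165, 74/495)
j=4 picked index 4: u0 ∈ [-16/165, 29/495)
j=5 picked index 6: u0 ∈ [-16/495, 10/99)
j=6 picked index 7: u0 ∈ [1/99, 49/495)
j=7 picked index 8: u0 ∈ [4/495, 14/99)
j=8 picked index 8: u0 ∈ [-41/495, 5/99)
j=9 picked index 9: u0 ∈ [-4/99, 8/165)
j=10 picked index 10: u0 ∈ [-7/165, 1/11)
intersection: [1/45, 4/99)

1/45 4/99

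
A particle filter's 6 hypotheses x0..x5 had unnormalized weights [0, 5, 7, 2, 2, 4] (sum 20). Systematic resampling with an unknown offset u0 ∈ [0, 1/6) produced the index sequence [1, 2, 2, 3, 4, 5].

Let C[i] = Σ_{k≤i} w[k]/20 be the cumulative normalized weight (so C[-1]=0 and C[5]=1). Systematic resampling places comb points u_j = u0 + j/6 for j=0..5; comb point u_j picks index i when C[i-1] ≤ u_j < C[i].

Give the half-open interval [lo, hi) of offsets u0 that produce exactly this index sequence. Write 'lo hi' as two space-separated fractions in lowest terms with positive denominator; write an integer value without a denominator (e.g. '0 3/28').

1/10 2/15

C = [0, 1/4, 3/5, 7/10, 4/5, 1]
j=0 picked index 1: u0 ∈ [0, 1/4)
j=1 picked index 2: u0 ∈ [1/12, 13/30)
j=2 picked index 2: u0 ∈ [-1/12, 4/15)
j=3 picked index 3: u0 ∈ [1/10, 1/5)
j=4 picked index 4: u0 ∈ [1/30, 2/15)
j=5 picked index 5: u0 ∈ [-1/30, 1/6)
intersection: [1/10, 2/15)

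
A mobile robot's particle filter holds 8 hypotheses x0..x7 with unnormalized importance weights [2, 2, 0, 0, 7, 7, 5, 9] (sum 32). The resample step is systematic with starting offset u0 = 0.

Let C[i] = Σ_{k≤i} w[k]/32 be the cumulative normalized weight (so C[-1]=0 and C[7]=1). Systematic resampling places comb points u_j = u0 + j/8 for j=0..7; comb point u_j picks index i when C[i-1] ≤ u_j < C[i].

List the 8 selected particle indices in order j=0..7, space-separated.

0 4 4 5 5 6 7 7

C = [1/16, 1/8, 1/8, 1/8, 11/32, 9/16, 23/32, 1]
j=0: u_0=0 ∈ [0, 1/16) → index 0
j=1: u_1=1/8 ∈ [1/8, 11/32) → index 4
j=2: u_2=1/4 ∈ [1/8, 11/32) → index 4
j=3: u_3=3/8 ∈ [11/32, 9/16) → index 5
j=4: u_4=1/2 ∈ [11/32, 9/16) → index 5
j=5: u_5=5/8 ∈ [9/16, 23/32) → index 6
j=6: u_6=3/4 ∈ [23/32, 1) → index 7
j=7: u_7=7/8 ∈ [23/32, 1) → index 7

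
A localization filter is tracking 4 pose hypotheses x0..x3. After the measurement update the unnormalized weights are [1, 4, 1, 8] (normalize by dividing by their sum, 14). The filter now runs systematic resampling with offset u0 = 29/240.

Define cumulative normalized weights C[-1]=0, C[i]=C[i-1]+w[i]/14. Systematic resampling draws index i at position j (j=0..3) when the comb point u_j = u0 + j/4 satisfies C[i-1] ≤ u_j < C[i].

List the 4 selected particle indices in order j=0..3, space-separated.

1 2 3 3

C = [1/14, 5/14, 3/7, 1]
j=0: u_0=29/240 ∈ [1/14, 5/14) → index 1
j=1: u_1=89/240 ∈ [5/14, 3/7) → index 2
j=2: u_2=149/240 ∈ [3/7, 1) → index 3
j=3: u_3=209/240 ∈ [3/7, 1) → index 3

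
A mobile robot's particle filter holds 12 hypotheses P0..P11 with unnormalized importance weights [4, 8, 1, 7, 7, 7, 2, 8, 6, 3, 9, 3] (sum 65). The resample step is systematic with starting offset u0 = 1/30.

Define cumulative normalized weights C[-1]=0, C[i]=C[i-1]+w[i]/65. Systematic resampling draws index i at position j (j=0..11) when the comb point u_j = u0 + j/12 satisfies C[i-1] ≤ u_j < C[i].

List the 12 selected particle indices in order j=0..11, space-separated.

0 1 3 3 4 5 6 7 8 9 10 10

C = [4/65, 12/65, 1/5, 4/13, 27/65, 34/65, 36/65, 44/65, 10/13, 53/65, 62/65, 1]
j=0: u_0=1/30 ∈ [0, 4/65) → index 0
j=1: u_1=7/60 ∈ [4/65, 12/65) → index 1
j=2: u_2=1/5 ∈ [1/5, 4/13) → index 3
j=3: u_3=17/60 ∈ [1/5, 4/13) → index 3
j=4: u_4=11/30 ∈ [4/13, 27/65) → index 4
j=5: u_5=9/20 ∈ [27/65, 34/65) → index 5
j=6: u_6=8/15 ∈ [34/65, 36/65) → index 6
j=7: u_7=37/60 ∈ [36/65, 44/65) → index 7
j=8: u_8=7/10 ∈ [44/65, 10/13) → index 8
j=9: u_9=47/60 ∈ [10/13, 53/65) → index 9
j=10: u_10=13/15 ∈ [53/65, 62/65) → index 10
j=11: u_11=19/20 ∈ [53/65, 62/65) → index 10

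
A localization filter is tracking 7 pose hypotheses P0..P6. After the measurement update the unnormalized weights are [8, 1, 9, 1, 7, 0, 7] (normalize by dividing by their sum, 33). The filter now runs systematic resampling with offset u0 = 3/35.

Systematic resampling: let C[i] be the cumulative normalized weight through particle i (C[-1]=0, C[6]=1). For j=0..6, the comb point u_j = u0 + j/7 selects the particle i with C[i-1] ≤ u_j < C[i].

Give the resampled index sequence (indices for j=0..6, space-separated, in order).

C = [8/33, 3/11, 6/11, 19/33, 26/33, 26/33, 1]
j=0: u_0=3/35 ∈ [0, 8/33) → index 0
j=1: u_1=8/35 ∈ [0, 8/33) → index 0
j=2: u_2=13/35 ∈ [3/11, 6/11) → index 2
j=3: u_3=18/35 ∈ [3/11, 6/11) → index 2
j=4: u_4=23/35 ∈ [19/33, 26/33) → index 4
j=5: u_5=4/5 ∈ [26/33, 1) → index 6
j=6: u_6=33/35 ∈ [26/33, 1) → index 6

0 0 2 2 4 6 6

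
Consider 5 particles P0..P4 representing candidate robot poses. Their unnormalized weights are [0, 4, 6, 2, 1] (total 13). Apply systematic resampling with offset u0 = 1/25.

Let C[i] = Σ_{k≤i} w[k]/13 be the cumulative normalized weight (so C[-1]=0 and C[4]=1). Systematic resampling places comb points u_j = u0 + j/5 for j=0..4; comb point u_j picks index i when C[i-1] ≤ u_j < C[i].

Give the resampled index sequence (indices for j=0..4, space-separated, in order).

1 1 2 2 3

C = [0, 4/13, 10/13, 12/13, 1]
j=0: u_0=1/25 ∈ [0, 4/13) → index 1
j=1: u_1=6/25 ∈ [0, 4/13) → index 1
j=2: u_2=11/25 ∈ [4/13, 10/13) → index 2
j=3: u_3=16/25 ∈ [4/13, 10/13) → index 2
j=4: u_4=21/25 ∈ [10/13, 12/13) → index 3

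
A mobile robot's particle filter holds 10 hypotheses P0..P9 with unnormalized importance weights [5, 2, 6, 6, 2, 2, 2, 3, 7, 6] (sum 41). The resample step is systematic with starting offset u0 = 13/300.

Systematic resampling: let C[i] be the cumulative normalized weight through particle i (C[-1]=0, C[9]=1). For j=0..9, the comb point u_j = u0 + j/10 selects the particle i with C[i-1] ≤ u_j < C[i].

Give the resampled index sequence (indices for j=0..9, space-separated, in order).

0 1 2 3 3 5 7 8 8 9

C = [5/41, 7/41, 13/41, 19/41, 21/41, 23/41, 25/41, 28/41, 35/41, 1]
j=0: u_0=13/300 ∈ [0, 5/41) → index 0
j=1: u_1=43/300 ∈ [5/41, 7/41) → index 1
j=2: u_2=73/300 ∈ [7/41, 13/41) → index 2
j=3: u_3=103/300 ∈ [13/41, 19/41) → index 3
j=4: u_4=133/300 ∈ [13/41, 19/41) → index 3
j=5: u_5=163/300 ∈ [21/41, 23/41) → index 5
j=6: u_6=193/300 ∈ [25/41, 28/41) → index 7
j=7: u_7=223/300 ∈ [28/41, 35/41) → index 8
j=8: u_8=253/300 ∈ [28/41, 35/41) → index 8
j=9: u_9=283/300 ∈ [35/41, 1) → index 9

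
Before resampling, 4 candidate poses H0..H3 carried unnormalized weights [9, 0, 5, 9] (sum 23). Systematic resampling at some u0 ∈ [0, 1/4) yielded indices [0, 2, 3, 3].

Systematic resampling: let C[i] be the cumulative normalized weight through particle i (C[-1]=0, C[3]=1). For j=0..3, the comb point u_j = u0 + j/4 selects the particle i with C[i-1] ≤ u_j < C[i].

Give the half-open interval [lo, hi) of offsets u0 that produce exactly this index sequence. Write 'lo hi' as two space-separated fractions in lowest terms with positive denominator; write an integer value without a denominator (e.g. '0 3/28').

13/92 1/4

C = [9/23, 9/23, 14/23, 1]
j=0 picked index 0: u0 ∈ [0, 9/23)
j=1 picked index 2: u0 ∈ [13/92, 33/92)
j=2 picked index 3: u0 ∈ [5/46, 1/2)
j=3 picked index 3: u0 ∈ [-13/92, 1/4)
intersection: [13/92, 1/4)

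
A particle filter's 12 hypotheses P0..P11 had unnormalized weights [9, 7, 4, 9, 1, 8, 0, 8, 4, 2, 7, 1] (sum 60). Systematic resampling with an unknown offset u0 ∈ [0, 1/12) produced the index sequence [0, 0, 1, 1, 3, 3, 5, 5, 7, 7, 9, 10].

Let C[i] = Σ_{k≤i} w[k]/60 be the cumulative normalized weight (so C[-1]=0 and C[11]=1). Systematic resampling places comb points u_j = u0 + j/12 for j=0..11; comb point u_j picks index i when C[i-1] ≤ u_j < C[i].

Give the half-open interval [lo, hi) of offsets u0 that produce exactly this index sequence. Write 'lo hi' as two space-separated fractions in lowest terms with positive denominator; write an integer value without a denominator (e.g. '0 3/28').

C = [3/20, 4/15, 1/3, 29/60, 1/2, 19/30, 19/30, 23/30, 5/6, 13/15, 59/60, 1]
j=0 picked index 0: u0 ∈ [0, 3/20)
j=1 picked index 0: u0 ∈ [-1/12, 1/15)
j=2 picked index 1: u0 ∈ [-1/60, 1/10)
j=3 picked index 1: u0 ∈ [-1/10, 1/60)
j=4 picked index 3: u0 ∈ [0, 3/20)
j=5 picked index 3: u0 ∈ [-1/12, 1/15)
j=6 picked index 5: u0 ∈ [0, 2/15)
j=7 picked index 5: u0 ∈ [-1/12, 1/20)
j=8 picked index 7: u0 ∈ [-1/30, 1/10)
j=9 picked index 7: u0 ∈ [-7/60, 1/60)
j=10 picked index 9: u0 ∈ [0, 1/30)
j=11 picked index 10: u0 ∈ [-1/20, 1/15)
intersection: [0, 1/60)

0 1/60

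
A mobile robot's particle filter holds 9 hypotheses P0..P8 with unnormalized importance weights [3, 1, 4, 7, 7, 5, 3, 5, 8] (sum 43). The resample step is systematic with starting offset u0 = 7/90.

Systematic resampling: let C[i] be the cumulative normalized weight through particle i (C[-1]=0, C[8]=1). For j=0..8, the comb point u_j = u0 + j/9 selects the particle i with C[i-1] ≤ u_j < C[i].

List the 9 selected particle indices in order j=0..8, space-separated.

1 3 3 4 5 6 7 8 8

C = [3/43, 4/43, 8/43, 15/43, 22/43, 27/43, 30/43, 35/43, 1]
j=0: u_0=7/90 ∈ [3/43, 4/43) → index 1
j=1: u_1=17/90 ∈ [8/43, 15/43) → index 3
j=2: u_2=3/10 ∈ [8/43, 15/43) → index 3
j=3: u_3=37/90 ∈ [15/43, 22/43) → index 4
j=4: u_4=47/90 ∈ [22/43, 27/43) → index 5
j=5: u_5=19/30 ∈ [27/43, 30/43) → index 6
j=6: u_6=67/90 ∈ [30/43, 35/43) → index 7
j=7: u_7=77/90 ∈ [35/43, 1) → index 8
j=8: u_8=29/30 ∈ [35/43, 1) → index 8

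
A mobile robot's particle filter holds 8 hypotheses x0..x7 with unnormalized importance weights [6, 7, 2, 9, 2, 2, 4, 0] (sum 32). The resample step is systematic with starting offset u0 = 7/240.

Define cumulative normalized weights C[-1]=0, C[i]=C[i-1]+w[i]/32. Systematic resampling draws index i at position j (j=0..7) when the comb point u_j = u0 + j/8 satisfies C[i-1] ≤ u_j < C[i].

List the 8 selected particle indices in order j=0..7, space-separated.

0 0 1 1 3 3 4 6

C = [3/16, 13/32, 15/32, 3/4, 13/16, 7/8, 1, 1]
j=0: u_0=7/240 ∈ [0, 3/16) → index 0
j=1: u_1=37/240 ∈ [0, 3/16) → index 0
j=2: u_2=67/240 ∈ [3/16, 13/32) → index 1
j=3: u_3=97/240 ∈ [3/16, 13/32) → index 1
j=4: u_4=127/240 ∈ [15/32, 3/4) → index 3
j=5: u_5=157/240 ∈ [15/32, 3/4) → index 3
j=6: u_6=187/240 ∈ [3/4, 13/16) → index 4
j=7: u_7=217/240 ∈ [7/8, 1) → index 6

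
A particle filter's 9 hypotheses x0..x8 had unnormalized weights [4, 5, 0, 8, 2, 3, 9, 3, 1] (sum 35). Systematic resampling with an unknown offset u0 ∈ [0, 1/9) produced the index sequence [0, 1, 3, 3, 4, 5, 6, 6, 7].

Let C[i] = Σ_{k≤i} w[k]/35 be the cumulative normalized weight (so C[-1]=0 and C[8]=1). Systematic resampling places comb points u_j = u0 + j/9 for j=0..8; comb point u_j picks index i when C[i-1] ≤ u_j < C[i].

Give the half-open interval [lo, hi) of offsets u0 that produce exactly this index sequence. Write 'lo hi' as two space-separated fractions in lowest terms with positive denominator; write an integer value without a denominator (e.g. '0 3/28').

C = [4/35, 9/35, 9/35, 17/35, 19/35, 22/35, 31/35, 34/35, 1]
j=0 picked index 0: u0 ∈ [0, 4/35)
j=1 picked index 1: u0 ∈ [1/315, 46/315)
j=2 picked index 3: u0 ∈ [11/315, 83/315)
j=3 picked index 3: u0 ∈ [-8/105, 16/105)
j=4 picked index 4: u0 ∈ [13/315, 31/315)
j=5 picked index 5: u0 ∈ [-4/315, 23/315)
j=6 picked index 6: u0 ∈ [-4/105, 23/105)
j=7 picked index 6: u0 ∈ [-47/315, 34/315)
j=8 picked index 7: u0 ∈ [-1/315, 26/315)
intersection: [13/315, 23/315)

13/315 23/315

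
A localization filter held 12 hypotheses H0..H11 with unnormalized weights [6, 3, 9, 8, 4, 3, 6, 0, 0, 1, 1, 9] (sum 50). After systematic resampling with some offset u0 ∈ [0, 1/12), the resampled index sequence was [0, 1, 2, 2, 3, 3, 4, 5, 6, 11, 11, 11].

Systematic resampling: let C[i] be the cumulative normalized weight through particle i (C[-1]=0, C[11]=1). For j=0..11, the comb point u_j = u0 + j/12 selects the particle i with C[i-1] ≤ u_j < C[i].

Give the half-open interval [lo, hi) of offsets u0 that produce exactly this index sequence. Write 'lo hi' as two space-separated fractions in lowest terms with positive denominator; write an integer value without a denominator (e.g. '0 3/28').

C = [3/25, 9/50, 9/25, 13/25, 3/5, 33/50, 39/50, 39/50, 39/50, 4/5, 41/50, 1]
j=0 picked index 0: u0 ∈ [0, 3/25)
j=1 picked index 1: u0 ∈ [11/300, 29/300)
j=2 picked index 2: u0 ∈ [1/75, 29/150)
j=3 picked index 2: u0 ∈ [-7/100, 11/100)
j=4 picked index 3: u0 ∈ [2/75, 14/75)
j=5 picked index 3: u0 ∈ [-17/300, 31/300)
j=6 picked index 4: u0 ∈ [1/50, 1/10)
j=7 picked index 5: u0 ∈ [1/60, 23/300)
j=8 picked index 6: u0 ∈ [-1/150, 17/150)
j=9 picked index 11: u0 ∈ [7/100, 1/4)
j=10 picked index 11: u0 ∈ [-1/75, 1/6)
j=11 picked index 11: u0 ∈ [-29/300, 1/12)
intersection: [7/100, 23/300)

7/100 23/300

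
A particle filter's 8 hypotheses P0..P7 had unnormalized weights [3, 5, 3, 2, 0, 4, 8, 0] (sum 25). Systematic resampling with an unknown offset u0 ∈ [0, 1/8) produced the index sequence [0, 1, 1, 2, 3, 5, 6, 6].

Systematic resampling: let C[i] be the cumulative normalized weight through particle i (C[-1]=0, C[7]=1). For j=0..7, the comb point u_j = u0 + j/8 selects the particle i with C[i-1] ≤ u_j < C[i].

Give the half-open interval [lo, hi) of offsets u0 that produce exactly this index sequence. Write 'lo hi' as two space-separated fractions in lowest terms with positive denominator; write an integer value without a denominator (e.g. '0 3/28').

0 1/50

C = [3/25, 8/25, 11/25, 13/25, 13/25, 17/25, 1, 1]
j=0 picked index 0: u0 ∈ [0, 3/25)
j=1 picked index 1: u0 ∈ [-1/200, 39/200)
j=2 picked index 1: u0 ∈ [-13/100, 7/100)
j=3 picked index 2: u0 ∈ [-11/200, 13/200)
j=4 picked index 3: u0 ∈ [-3/50, 1/50)
j=5 picked index 5: u0 ∈ [-21/200, 11/200)
j=6 picked index 6: u0 ∈ [-7/100, 1/4)
j=7 picked index 6: u0 ∈ [-39/200, 1/8)
intersection: [0, 1/50)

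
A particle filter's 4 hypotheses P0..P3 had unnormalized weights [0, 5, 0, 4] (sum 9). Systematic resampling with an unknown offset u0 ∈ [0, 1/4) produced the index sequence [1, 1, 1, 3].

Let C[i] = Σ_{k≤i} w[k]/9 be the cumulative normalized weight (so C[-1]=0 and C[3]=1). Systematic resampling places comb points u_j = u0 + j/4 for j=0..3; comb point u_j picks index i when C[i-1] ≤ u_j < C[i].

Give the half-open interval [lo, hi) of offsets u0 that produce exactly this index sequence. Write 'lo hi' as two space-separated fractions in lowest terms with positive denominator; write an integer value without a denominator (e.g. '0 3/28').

C = [0, 5/9, 5/9, 1]
j=0 picked index 1: u0 ∈ [0, 5/9)
j=1 picked index 1: u0 ∈ [-1/4, 11/36)
j=2 picked index 1: u0 ∈ [-1/2, 1/18)
j=3 picked index 3: u0 ∈ [-7/36, 1/4)
intersection: [0, 1/18)

0 1/18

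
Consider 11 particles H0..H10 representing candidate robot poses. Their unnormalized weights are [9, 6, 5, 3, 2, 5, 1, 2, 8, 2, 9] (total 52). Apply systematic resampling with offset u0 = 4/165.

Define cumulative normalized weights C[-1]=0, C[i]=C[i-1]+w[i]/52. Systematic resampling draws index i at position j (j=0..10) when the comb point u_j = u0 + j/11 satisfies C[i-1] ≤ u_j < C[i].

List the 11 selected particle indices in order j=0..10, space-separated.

0 0 1 2 3 4 5 8 8 10 10

C = [9/52, 15/52, 5/13, 23/52, 25/52, 15/26, 31/52, 33/52, 41/52, 43/52, 1]
j=0: u_0=4/165 ∈ [0, 9/52) → index 0
j=1: u_1=19/165 ∈ [0, 9/52) → index 0
j=2: u_2=34/165 ∈ [9/52, 15/52) → index 1
j=3: u_3=49/165 ∈ [15/52, 5/13) → index 2
j=4: u_4=64/165 ∈ [5/13, 23/52) → index 3
j=5: u_5=79/165 ∈ [23/52, 25/52) → index 4
j=6: u_6=94/165 ∈ [25/52, 15/26) → index 5
j=7: u_7=109/165 ∈ [33/52, 41/52) → index 8
j=8: u_8=124/165 ∈ [33/52, 41/52) → index 8
j=9: u_9=139/165 ∈ [43/52, 1) → index 10
j=10: u_10=14/15 ∈ [43/52, 1) → index 10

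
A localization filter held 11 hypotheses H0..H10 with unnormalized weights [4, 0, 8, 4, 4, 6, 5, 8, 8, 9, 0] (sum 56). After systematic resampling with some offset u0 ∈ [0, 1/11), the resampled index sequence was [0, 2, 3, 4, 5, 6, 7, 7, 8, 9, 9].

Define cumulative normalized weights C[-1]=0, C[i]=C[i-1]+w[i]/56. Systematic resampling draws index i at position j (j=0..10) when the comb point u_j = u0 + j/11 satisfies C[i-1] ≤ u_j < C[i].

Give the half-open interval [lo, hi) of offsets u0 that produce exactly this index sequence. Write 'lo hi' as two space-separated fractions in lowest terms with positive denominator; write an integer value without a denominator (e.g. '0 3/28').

5/154 37/616

C = [1/14, 1/14, 3/14, 2/7, 5/14, 13/28, 31/56, 39/56, 47/56, 1, 1]
j=0 picked index 0: u0 ∈ [0, 1/14)
j=1 picked index 2: u0 ∈ [-3/154, 19/154)
j=2 picked index 3: u0 ∈ [5/154, 8/77)
j=3 picked index 4: u0 ∈ [1/77, 13/154)
j=4 picked index 5: u0 ∈ [-1/154, 31/308)
j=5 picked index 6: u0 ∈ [3/308, 61/616)
j=6 picked index 7: u0 ∈ [5/616, 93/616)
j=7 picked index 7: u0 ∈ [-51/616, 37/616)
j=8 picked index 8: u0 ∈ [-19/616, 69/616)
j=9 picked index 9: u0 ∈ [13/616, 2/11)
j=10 picked index 9: u0 ∈ [-43/616, 1/11)
intersection: [5/154, 37/616)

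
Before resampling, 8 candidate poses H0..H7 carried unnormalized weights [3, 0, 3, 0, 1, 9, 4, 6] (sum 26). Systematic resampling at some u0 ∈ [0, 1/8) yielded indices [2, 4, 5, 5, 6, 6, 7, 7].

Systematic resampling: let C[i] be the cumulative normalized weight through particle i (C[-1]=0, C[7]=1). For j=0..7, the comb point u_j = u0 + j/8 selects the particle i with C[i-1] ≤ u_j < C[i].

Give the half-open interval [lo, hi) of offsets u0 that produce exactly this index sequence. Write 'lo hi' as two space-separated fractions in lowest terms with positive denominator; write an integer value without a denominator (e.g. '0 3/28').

C = [3/26, 3/26, 3/13, 3/13, 7/26, 8/13, 10/13, 1]
j=0 picked index 2: u0 ∈ [3/26, 3/13)
j=1 picked index 4: u0 ∈ [11/104, 15/104)
j=2 picked index 5: u0 ∈ [1/52, 19/52)
j=3 picked index 5: u0 ∈ [-11/104, 25/104)
j=4 picked index 6: u0 ∈ [3/26, 7/26)
j=5 picked index 6: u0 ∈ [-1/104, 15/104)
j=6 picked index 7: u0 ∈ [1/52, 1/4)
j=7 picked index 7: u0 ∈ [-11/104, 1/8)
intersection: [3/26, 1/8)

3/26 1/8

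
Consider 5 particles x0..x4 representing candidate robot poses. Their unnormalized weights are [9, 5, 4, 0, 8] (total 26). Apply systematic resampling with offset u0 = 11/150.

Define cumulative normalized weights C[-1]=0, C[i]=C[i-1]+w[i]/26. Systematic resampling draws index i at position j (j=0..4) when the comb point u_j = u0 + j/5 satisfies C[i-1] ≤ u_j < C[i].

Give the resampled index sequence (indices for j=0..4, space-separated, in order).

C = [9/26, 7/13, 9/13, 9/13, 1]
j=0: u_0=11/150 ∈ [0, 9/26) → index 0
j=1: u_1=41/150 ∈ [0, 9/26) → index 0
j=2: u_2=71/150 ∈ [9/26, 7/13) → index 1
j=3: u_3=101/150 ∈ [7/13, 9/13) → index 2
j=4: u_4=131/150 ∈ [9/13, 1) → index 4

0 0 1 2 4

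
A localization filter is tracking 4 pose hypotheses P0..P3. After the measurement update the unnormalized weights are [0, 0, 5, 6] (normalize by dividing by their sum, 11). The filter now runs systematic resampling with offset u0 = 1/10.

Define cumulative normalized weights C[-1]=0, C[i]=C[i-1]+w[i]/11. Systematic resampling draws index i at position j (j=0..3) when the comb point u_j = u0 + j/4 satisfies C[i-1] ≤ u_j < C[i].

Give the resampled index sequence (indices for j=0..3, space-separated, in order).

C = [0, 0, 5/11, 1]
j=0: u_0=1/10 ∈ [0, 5/11) → index 2
j=1: u_1=7/20 ∈ [0, 5/11) → index 2
j=2: u_2=3/5 ∈ [5/11, 1) → index 3
j=3: u_3=17/20 ∈ [5/11, 1) → index 3

2 2 3 3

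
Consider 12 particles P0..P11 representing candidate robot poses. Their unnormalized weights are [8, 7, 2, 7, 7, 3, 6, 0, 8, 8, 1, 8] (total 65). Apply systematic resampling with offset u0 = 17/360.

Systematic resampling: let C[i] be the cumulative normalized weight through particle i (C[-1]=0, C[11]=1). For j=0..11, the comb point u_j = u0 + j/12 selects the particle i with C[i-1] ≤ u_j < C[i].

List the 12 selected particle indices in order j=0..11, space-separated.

C = [8/65, 3/13, 17/65, 24/65, 31/65, 34/65, 8/13, 8/13, 48/65, 56/65, 57/65, 1]
j=0: u_0=17/360 ∈ [0, 8/65) → index 0
j=1: u_1=47/360 ∈ [8/65, 3/13) → index 1
j=2: u_2=77/360 ∈ [8/65, 3/13) → index 1
j=3: u_3=107/360 ∈ [17/65, 24/65) → index 3
j=4: u_4=137/360 ∈ [24/65, 31/65) → index 4
j=5: u_5=167/360 ∈ [24/65, 31/65) → index 4
j=6: u_6=197/360 ∈ [34/65, 8/13) → index 6
j=7: u_7=227/360 ∈ [8/13, 48/65) → index 8
j=8: u_8=257/360 ∈ [8/13, 48/65) → index 8
j=9: u_9=287/360 ∈ [48/65, 56/65) → index 9
j=10: u_10=317/360 ∈ [57/65, 1) → index 11
j=11: u_11=347/360 ∈ [57/65, 1) → index 11

0 1 1 3 4 4 6 8 8 9 11 11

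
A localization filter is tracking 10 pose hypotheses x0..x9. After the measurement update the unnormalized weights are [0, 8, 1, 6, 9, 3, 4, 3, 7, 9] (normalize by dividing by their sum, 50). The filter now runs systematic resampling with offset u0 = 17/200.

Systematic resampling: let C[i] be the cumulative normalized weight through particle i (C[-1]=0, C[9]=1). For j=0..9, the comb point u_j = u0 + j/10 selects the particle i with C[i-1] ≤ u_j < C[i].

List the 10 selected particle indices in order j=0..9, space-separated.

1 3 3 4 5 6 8 8 9 9

C = [0, 4/25, 9/50, 3/10, 12/25, 27/50, 31/50, 17/25, 41/50, 1]
j=0: u_0=17/200 ∈ [0, 4/25) → index 1
j=1: u_1=37/200 ∈ [9/50, 3/10) → index 3
j=2: u_2=57/200 ∈ [9/50, 3/10) → index 3
j=3: u_3=77/200 ∈ [3/10, 12/25) → index 4
j=4: u_4=97/200 ∈ [12/25, 27/50) → index 5
j=5: u_5=117/200 ∈ [27/50, 31/50) → index 6
j=6: u_6=137/200 ∈ [17/25, 41/50) → index 8
j=7: u_7=157/200 ∈ [17/25, 41/50) → index 8
j=8: u_8=177/200 ∈ [41/50, 1) → index 9
j=9: u_9=197/200 ∈ [41/50, 1) → index 9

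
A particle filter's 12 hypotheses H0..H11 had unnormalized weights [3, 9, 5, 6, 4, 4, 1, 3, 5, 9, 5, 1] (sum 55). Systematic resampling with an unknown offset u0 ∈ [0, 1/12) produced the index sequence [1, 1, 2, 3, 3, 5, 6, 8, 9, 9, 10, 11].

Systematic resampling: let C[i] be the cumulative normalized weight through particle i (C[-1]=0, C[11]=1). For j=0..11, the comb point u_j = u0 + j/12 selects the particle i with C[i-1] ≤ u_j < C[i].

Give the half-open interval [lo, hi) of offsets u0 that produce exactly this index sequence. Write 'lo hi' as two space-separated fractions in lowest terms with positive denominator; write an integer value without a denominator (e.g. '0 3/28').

C = [3/55, 12/55, 17/55, 23/55, 27/55, 31/55, 32/55, 7/11, 8/11, 49/55, 54/55, 1]
j=0 picked index 1: u0 ∈ [3/55, 12/55)
j=1 picked index 1: u0 ∈ [-19/660, 89/660)
j=2 picked index 2: u0 ∈ [17/330, 47/330)
j=3 picked index 3: u0 ∈ [13/220, 37/220)
j=4 picked index 3: u0 ∈ [-4/165, 14/165)
j=5 picked index 5: u0 ∈ [49/660, 97/660)
j=6 picked index 6: u0 ∈ [7/110, 9/110)
j=7 picked index 8: u0 ∈ [7/132, 19/132)
j=8 picked index 9: u0 ∈ [2/33, 37/165)
j=9 picked index 9: u0 ∈ [-1/44, 31/220)
j=10 picked index 10: u0 ∈ [19/330, 49/330)
j=11 picked index 11: u0 ∈ [43/660, 1/12)
intersection: [49/660, 9/110)

49/660 9/110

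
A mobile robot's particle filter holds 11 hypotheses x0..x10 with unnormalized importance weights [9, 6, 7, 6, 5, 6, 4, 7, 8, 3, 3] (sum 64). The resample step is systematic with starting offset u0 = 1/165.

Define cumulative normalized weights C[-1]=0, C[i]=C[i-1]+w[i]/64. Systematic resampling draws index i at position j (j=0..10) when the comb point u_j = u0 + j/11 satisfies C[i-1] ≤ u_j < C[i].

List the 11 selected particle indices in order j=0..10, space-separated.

0 0 1 2 3 4 5 6 7 8 9

C = [9/64, 15/64, 11/32, 7/16, 33/64, 39/64, 43/64, 25/32, 29/32, 61/64, 1]
j=0: u_0=1/165 ∈ [0, 9/64) → index 0
j=1: u_1=16/165 ∈ [0, 9/64) → index 0
j=2: u_2=31/165 ∈ [9/64, 15/64) → index 1
j=3: u_3=46/165 ∈ [15/64, 11/32) → index 2
j=4: u_4=61/165 ∈ [11/32, 7/16) → index 3
j=5: u_5=76/165 ∈ [7/16, 33/64) → index 4
j=6: u_6=91/165 ∈ [33/64, 39/64) → index 5
j=7: u_7=106/165 ∈ [39/64, 43/64) → index 6
j=8: u_8=11/15 ∈ [43/64, 25/32) → index 7
j=9: u_9=136/165 ∈ [25/32, 29/32) → index 8
j=10: u_10=151/165 ∈ [29/32, 61/64) → index 9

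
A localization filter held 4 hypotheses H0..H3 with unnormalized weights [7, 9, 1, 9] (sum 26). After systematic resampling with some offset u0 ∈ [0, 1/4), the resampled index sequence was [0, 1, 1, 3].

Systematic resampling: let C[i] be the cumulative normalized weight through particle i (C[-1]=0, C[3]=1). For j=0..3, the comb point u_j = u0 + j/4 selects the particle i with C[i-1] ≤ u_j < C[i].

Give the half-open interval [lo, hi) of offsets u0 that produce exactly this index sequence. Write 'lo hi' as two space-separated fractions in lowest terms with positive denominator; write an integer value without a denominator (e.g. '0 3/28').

C = [7/26, 8/13, 17/26, 1]
j=0 picked index 0: u0 ∈ [0, 7/26)
j=1 picked index 1: u0 ∈ [1/52, 19/52)
j=2 picked index 1: u0 ∈ [-3/13, 3/26)
j=3 picked index 3: u0 ∈ [-5/52, 1/4)
intersection: [1/52, 3/26)

1/52 3/26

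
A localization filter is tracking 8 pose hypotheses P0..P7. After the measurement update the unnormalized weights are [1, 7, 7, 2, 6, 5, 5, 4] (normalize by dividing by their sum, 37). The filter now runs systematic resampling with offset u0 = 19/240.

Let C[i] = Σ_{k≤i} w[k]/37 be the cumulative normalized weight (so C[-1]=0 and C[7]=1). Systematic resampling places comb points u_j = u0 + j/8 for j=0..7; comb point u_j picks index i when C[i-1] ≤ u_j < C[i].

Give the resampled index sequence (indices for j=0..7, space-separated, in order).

C = [1/37, 8/37, 15/37, 17/37, 23/37, 28/37, 33/37, 1]
j=0: u_0=19/240 ∈ [1/37, 8/37) → index 1
j=1: u_1=49/240 ∈ [1/37, 8/37) → index 1
j=2: u_2=79/240 ∈ [8/37, 15/37) → index 2
j=3: u_3=109/240 ∈ [15/37, 17/37) → index 3
j=4: u_4=139/240 ∈ [17/37, 23/37) → index 4
j=5: u_5=169/240 ∈ [23/37, 28/37) → index 5
j=6: u_6=199/240 ∈ [28/37, 33/37) → index 6
j=7: u_7=229/240 ∈ [33/37, 1) → index 7

1 1 2 3 4 5 6 7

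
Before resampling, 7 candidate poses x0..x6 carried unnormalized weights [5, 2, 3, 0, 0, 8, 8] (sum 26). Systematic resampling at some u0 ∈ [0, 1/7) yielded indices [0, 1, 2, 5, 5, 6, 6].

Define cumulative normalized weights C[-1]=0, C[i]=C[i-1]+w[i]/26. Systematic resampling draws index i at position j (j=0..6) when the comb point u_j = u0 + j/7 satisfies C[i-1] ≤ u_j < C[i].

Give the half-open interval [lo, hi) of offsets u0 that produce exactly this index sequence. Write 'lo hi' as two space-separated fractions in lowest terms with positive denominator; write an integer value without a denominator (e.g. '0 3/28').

9/182 9/91

C = [5/26, 7/26, 5/13, 5/13, 5/13, 9/13, 1]
j=0 picked index 0: u0 ∈ [0, 5/26)
j=1 picked index 1: u0 ∈ [9/182, 23/182)
j=2 picked index 2: u0 ∈ [-3/182, 9/91)
j=3 picked index 5: u0 ∈ [-4/91, 24/91)
j=4 picked index 5: u0 ∈ [-17/91, 11/91)
j=5 picked index 6: u0 ∈ [-2/91, 2/7)
j=6 picked index 6: u0 ∈ [-15/91, 1/7)
intersection: [9/182, 9/91)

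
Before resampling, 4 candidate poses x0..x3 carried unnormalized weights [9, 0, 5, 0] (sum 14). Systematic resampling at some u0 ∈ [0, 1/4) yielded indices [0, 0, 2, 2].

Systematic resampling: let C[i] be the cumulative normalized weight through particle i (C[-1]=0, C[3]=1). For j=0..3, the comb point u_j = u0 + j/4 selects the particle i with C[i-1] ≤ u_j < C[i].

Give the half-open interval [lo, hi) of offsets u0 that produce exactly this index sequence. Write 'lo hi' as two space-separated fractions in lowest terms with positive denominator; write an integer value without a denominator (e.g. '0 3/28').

C = [9/14, 9/14, 1, 1]
j=0 picked index 0: u0 ∈ [0, 9/14)
j=1 picked index 0: u0 ∈ [-1/4, 11/28)
j=2 picked index 2: u0 ∈ [1/7, 1/2)
j=3 picked index 2: u0 ∈ [-3/28, 1/4)
intersection: [1/7, 1/4)

1/7 1/4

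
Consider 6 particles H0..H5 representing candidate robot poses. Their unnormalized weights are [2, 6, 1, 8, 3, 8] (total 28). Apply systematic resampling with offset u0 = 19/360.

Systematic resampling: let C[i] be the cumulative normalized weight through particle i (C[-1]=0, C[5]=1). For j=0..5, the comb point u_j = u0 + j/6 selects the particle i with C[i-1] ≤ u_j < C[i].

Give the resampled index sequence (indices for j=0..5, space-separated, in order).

C = [1/14, 2/7, 9/28, 17/28, 5/7, 1]
j=0: u_0=19/360 ∈ [0, 1/14) → index 0
j=1: u_1=79/360 ∈ [1/14, 2/7) → index 1
j=2: u_2=139/360 ∈ [9/28, 17/28) → index 3
j=3: u_3=199/360 ∈ [9/28, 17/28) → index 3
j=4: u_4=259/360 ∈ [5/7, 1) → index 5
j=5: u_5=319/360 ∈ [5/7, 1) → index 5

0 1 3 3 5 5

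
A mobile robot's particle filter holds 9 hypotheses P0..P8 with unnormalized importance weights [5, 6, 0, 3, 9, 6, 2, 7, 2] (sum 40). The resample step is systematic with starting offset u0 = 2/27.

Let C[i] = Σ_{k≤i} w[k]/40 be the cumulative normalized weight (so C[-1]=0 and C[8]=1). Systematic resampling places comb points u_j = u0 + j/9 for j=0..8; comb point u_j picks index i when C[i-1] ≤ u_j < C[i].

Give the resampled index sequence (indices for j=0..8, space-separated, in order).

C = [1/8, 11/40, 11/40, 7/20, 23/40, 29/40, 31/40, 19/20, 1]
j=0: u_0=2/27 ∈ [0, 1/8) → index 0
j=1: u_1=5/27 ∈ [1/8, 11/40) → index 1
j=2: u_2=8/27 ∈ [11/40, 7/20) → index 3
j=3: u_3=11/27 ∈ [7/20, 23/40) → index 4
j=4: u_4=14/27 ∈ [7/20, 23/40) → index 4
j=5: u_5=17/27 ∈ [23/40, 29/40) → index 5
j=6: u_6=20/27 ∈ [29/40, 31/40) → index 6
j=7: u_7=23/27 ∈ [31/40, 19/20) → index 7
j=8: u_8=26/27 ∈ [19/20, 1) → index 8

0 1 3 4 4 5 6 7 8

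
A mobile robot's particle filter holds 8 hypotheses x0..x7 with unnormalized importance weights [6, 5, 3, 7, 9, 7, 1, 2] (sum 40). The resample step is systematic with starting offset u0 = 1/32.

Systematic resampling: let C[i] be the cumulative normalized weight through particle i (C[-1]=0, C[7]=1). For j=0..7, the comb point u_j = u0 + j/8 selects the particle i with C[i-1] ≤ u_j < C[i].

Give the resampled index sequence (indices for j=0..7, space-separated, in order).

C = [3/20, 11/40, 7/20, 21/40, 3/4, 37/40, 19/20, 1]
j=0: u_0=1/32 ∈ [0, 3/20) → index 0
j=1: u_1=5/32 ∈ [3/20, 11/40) → index 1
j=2: u_2=9/32 ∈ [11/40, 7/20) → index 2
j=3: u_3=13/32 ∈ [7/20, 21/40) → index 3
j=4: u_4=17/32 ∈ [21/40, 3/4) → index 4
j=5: u_5=21/32 ∈ [21/40, 3/4) → index 4
j=6: u_6=25/32 ∈ [3/4, 37/40) → index 5
j=7: u_7=29/32 ∈ [3/4, 37/40) → index 5

0 1 2 3 4 4 5 5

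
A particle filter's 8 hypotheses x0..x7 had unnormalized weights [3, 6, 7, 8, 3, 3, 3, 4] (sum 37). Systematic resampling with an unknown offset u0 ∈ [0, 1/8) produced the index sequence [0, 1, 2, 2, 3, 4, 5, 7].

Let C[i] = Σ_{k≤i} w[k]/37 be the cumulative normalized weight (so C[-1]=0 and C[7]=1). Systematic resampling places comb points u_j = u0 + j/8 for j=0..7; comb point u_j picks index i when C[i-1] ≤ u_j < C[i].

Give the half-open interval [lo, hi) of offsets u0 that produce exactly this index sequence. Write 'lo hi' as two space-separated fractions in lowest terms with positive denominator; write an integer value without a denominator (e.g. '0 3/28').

7/296 17/296

C = [3/37, 9/37, 16/37, 24/37, 27/37, 30/37, 33/37, 1]
j=0 picked index 0: u0 ∈ [0, 3/37)
j=1 picked index 1: u0 ∈ [-13/296, 35/296)
j=2 picked index 2: u0 ∈ [-1/148, 27/148)
j=3 picked index 2: u0 ∈ [-39/296, 17/296)
j=4 picked index 3: u0 ∈ [-5/74, 11/74)
j=5 picked index 4: u0 ∈ [7/296, 31/296)
j=6 picked index 5: u0 ∈ [-3/148, 9/148)
j=7 picked index 7: u0 ∈ [5/296, 1/8)
intersection: [7/296, 17/296)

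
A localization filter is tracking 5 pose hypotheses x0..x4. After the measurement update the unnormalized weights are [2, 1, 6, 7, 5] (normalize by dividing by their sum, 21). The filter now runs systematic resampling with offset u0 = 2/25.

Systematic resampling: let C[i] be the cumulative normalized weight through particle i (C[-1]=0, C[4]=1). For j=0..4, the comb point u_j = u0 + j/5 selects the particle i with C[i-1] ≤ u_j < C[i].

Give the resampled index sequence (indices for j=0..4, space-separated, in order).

C = [2/21, 1/7, 3/7, 16/21, 1]
j=0: u_0=2/25 ∈ [0, 2/21) → index 0
j=1: u_1=7/25 ∈ [1/7, 3/7) → index 2
j=2: u_2=12/25 ∈ [3/7, 16/21) → index 3
j=3: u_3=17/25 ∈ [3/7, 16/21) → index 3
j=4: u_4=22/25 ∈ [16/21, 1) → index 4

0 2 3 3 4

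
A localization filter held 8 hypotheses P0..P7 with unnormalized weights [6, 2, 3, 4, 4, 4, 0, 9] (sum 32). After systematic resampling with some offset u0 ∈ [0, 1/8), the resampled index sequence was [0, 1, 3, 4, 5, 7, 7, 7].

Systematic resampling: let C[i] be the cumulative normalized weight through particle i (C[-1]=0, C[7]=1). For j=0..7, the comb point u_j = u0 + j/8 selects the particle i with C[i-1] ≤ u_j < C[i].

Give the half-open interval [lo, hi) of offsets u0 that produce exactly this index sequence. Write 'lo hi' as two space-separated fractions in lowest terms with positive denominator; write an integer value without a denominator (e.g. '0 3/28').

C = [3/16, 1/4, 11/32, 15/32, 19/32, 23/32, 23/32, 1]
j=0 picked index 0: u0 ∈ [0, 3/16)
j=1 picked index 1: u0 ∈ [1/16, 1/8)
j=2 picked index 3: u0 ∈ [3/32, 7/32)
j=3 picked index 4: u0 ∈ [3/32, 7/32)
j=4 picked index 5: u0 ∈ [3/32, 7/32)
j=5 picked index 7: u0 ∈ [3/32, 3/8)
j=6 picked index 7: u0 ∈ [-1/32, 1/4)
j=7 picked index 7: u0 ∈ [-5/32, 1/8)
intersection: [3/32, 1/8)

3/32 1/8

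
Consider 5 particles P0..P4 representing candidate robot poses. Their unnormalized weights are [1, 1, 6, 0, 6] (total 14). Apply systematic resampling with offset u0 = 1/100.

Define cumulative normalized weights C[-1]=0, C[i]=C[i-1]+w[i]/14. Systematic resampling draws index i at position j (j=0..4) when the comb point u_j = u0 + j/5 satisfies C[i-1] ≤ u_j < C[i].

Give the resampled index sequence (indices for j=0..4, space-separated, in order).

0 2 2 4 4

C = [1/14, 1/7, 4/7, 4/7, 1]
j=0: u_0=1/100 ∈ [0, 1/14) → index 0
j=1: u_1=21/100 ∈ [1/7, 4/7) → index 2
j=2: u_2=41/100 ∈ [1/7, 4/7) → index 2
j=3: u_3=61/100 ∈ [4/7, 1) → index 4
j=4: u_4=81/100 ∈ [4/7, 1) → index 4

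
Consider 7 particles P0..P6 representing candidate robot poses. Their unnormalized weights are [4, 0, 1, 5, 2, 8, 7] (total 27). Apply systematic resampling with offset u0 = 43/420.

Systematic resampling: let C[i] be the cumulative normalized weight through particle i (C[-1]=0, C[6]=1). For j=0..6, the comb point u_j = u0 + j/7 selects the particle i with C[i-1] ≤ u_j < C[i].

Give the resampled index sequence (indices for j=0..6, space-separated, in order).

C = [4/27, 4/27, 5/27, 10/27, 4/9, 20/27, 1]
j=0: u_0=43/420 ∈ [0, 4/27) → index 0
j=1: u_1=103/420 ∈ [5/27, 10/27) → index 3
j=2: u_2=163/420 ∈ [10/27, 4/9) → index 4
j=3: u_3=223/420 ∈ [4/9, 20/27) → index 5
j=4: u_4=283/420 ∈ [4/9, 20/27) → index 5
j=5: u_5=49/60 ∈ [20/27, 1) → index 6
j=6: u_6=403/420 ∈ [20/27, 1) → index 6

0 3 4 5 5 6 6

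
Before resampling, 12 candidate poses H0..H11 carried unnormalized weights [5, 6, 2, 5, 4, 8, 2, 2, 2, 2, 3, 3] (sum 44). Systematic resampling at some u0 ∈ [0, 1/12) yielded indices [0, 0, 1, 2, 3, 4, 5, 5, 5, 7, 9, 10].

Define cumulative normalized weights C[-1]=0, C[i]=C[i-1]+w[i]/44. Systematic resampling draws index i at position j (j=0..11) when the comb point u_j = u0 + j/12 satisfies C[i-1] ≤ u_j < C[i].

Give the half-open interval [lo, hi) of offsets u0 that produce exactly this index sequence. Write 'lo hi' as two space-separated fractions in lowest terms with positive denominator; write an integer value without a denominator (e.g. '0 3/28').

0 1/66

C = [5/44, 1/4, 13/44, 9/22, 1/2, 15/22, 8/11, 17/22, 9/11, 19/22, 41/44, 1]
j=0 picked index 0: u0 ∈ [0, 5/44)
j=1 picked index 0: u0 ∈ [-1/12, 1/33)
j=2 picked index 1: u0 ∈ [-7/132, 1/12)
j=3 picked index 2: u0 ∈ [0, 1/22)
j=4 picked index 3: u0 ∈ [-5/132, 5/66)
j=5 picked index 4: u0 ∈ [-1/132, 1/12)
j=6 picked index 5: u0 ∈ [0, 2/11)
j=7 picked index 5: u0 ∈ [-1/12, 13/132)
j=8 picked index 5: u0 ∈ [-1/6, 1/66)
j=9 picked index 7: u0 ∈ [-1/44, 1/44)
j=10 picked index 9: u0 ∈ [-1/66, 1/33)
j=11 picked index 10: u0 ∈ [-7/132, 1/66)
intersection: [0, 1/66)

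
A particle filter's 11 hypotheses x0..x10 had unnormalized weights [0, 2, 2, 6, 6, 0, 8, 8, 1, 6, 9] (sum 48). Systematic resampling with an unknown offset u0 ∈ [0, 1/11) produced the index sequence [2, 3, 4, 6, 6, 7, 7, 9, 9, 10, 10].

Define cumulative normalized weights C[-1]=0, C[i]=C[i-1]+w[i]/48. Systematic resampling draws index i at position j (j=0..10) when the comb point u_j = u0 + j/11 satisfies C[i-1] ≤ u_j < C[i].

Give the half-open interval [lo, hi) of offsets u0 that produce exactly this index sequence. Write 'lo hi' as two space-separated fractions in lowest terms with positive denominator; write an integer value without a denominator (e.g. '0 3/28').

2/33 1/12

C = [0, 1/24, 1/12, 5/24, 1/3, 1/3, 1/2, 2/3, 11/16, 13/16, 1]
j=0 picked index 2: u0 ∈ [1/24, 1/12)
j=1 picked index 3: u0 ∈ [-1/132, 31/264)
j=2 picked index 4: u0 ∈ [7/264, 5/33)
j=3 picked index 6: u0 ∈ [2/33, 5/22)
j=4 picked index 6: u0 ∈ [-1/33, 3/22)
j=5 picked index 7: u0 ∈ [1/22, 7/33)
j=6 picked index 7: u0 ∈ [-1/22, 4/33)
j=7 picked index 9: u0 ∈ [9/176, 31/176)
j=8 picked index 9: u0 ∈ [-7/176, 15/176)
j=9 picked index 10: u0 ∈ [-1/176, 2/11)
j=10 picked index 10: u0 ∈ [-17/176, 1/11)
intersection: [2/33, 1/12)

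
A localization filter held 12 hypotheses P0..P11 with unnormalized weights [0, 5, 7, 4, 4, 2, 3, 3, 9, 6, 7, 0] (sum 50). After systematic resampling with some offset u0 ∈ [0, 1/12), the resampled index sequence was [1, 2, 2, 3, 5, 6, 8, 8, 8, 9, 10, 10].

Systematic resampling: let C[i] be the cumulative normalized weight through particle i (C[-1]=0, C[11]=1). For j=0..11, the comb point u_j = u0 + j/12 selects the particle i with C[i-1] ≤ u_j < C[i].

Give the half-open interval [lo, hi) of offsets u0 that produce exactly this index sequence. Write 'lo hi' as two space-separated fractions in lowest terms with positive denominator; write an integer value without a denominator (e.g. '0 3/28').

C = [0, 1/10, 6/25, 8/25, 2/5, 11/25, 1/2, 14/25, 37/50, 43/50, 1, 1]
j=0 picked index 1: u0 ∈ [0, 1/10)
j=1 picked index 2: u0 ∈ [1/60, 47/300)
j=2 picked index 2: u0 ∈ [-1/15, 11/150)
j=3 picked index 3: u0 ∈ [-1/100, 7/100)
j=4 picked index 5: u0 ∈ [1/15, 8/75)
j=5 picked index 6: u0 ∈ [7/300, 1/12)
j=6 picked index 8: u0 ∈ [3/50, 6/25)
j=7 picked index 8: u0 ∈ [-7/300, 47/300)
j=8 picked index 8: u0 ∈ [-8/75, 11/150)
j=9 picked index 9: u0 ∈ [-1/100, 11/100)
j=10 picked index 10: u0 ∈ [2/75, 1/6)
j=11 picked index 10: u0 ∈ [-17/300, 1/12)
intersection: [1/15, 7/100)

1/15 7/100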